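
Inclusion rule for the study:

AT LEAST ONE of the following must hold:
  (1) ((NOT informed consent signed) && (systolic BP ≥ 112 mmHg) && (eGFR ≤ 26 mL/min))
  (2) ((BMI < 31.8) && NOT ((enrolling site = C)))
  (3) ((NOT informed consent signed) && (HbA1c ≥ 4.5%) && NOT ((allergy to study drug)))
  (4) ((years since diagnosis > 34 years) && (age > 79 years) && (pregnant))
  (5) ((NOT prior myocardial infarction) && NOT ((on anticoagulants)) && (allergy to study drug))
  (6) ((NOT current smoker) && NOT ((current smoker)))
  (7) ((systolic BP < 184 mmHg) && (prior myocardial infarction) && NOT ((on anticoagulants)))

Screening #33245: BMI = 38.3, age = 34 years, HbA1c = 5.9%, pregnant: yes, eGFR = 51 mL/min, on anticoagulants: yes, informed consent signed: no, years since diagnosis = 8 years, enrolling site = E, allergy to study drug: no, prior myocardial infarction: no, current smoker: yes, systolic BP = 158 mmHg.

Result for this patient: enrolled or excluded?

Atomic conditions:
  NOT informed consent signed: no → true
  systolic BP ≥ 112 mmHg: 158 ≥ 112 is true
  eGFR ≤ 26 mL/min: 51 ≤ 26 is false
  BMI < 31.8: 38.3 < 31.8 is false
  enrolling site = C: E == C is false
  HbA1c ≥ 4.5%: 5.9 ≥ 4.5 is true
  allergy to study drug: no → false
  years since diagnosis > 34 years: 8 > 34 is false
  age > 79 years: 34 > 79 is false
  pregnant: yes → true
  NOT prior myocardial infarction: no → true
  on anticoagulants: yes → true
  NOT current smoker: yes → false
  current smoker: yes → true
  systolic BP < 184 mmHg: 158 < 184 is true
  prior myocardial infarction: no → false
Combine:
[1] true AND true AND false = false
[2.2] NOT false = true
[2] false AND true = false
[3.3] NOT false = true
[3] true AND true AND true = true
[4] false AND false AND true = false
[5.2] NOT true = false
[5] true AND false AND false = false
[6.2] NOT true = false
[6] false AND false = false
[7.3] NOT true = false
[7] true AND false AND false = false
[root] false OR false OR true OR false OR false OR false OR false = true
Overall: true → enrolled

Enrolled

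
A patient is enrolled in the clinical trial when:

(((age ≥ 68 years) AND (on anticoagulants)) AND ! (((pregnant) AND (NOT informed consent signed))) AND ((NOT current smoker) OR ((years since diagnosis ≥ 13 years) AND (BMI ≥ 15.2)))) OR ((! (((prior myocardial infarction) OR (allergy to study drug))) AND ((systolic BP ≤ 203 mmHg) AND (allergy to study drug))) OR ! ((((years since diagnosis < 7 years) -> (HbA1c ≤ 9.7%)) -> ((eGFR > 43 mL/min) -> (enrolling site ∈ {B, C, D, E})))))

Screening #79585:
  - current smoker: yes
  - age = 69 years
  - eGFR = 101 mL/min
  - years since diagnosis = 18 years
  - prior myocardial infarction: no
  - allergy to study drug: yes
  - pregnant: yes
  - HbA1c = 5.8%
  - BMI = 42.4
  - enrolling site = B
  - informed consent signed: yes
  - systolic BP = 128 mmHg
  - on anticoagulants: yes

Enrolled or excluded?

Atomic conditions:
  age ≥ 68 years: 69 ≥ 68 is true
  on anticoagulants: yes → true
  pregnant: yes → true
  NOT informed consent signed: yes → false
  NOT current smoker: yes → false
  years since diagnosis ≥ 13 years: 18 ≥ 13 is true
  BMI ≥ 15.2: 42.4 ≥ 15.2 is true
  prior myocardial infarction: no → false
  allergy to study drug: yes → true
  systolic BP ≤ 203 mmHg: 128 ≤ 203 is true
  years since diagnosis < 7 years: 18 < 7 is false
  HbA1c ≤ 9.7%: 5.8 ≤ 9.7 is true
  eGFR > 43 mL/min: 101 > 43 is true
  enrolling site ∈ {B, C, D, E}: B is in the set → true
Combine:
[1.1] true AND true = true
[1.2.1] true AND false = false
[1.2] NOT false = true
[1.3.2] true AND true = true
[1.3] false OR true = true
[1] true AND true AND true = true
[2.1.1.1] false OR true = true
[2.1.1] NOT true = false
[2.1.2] true AND true = true
[2.1] false AND true = false
[2.2.1.1] false → true (antecedent false ⇒ implication holds) = true
[2.2.1.2] true → true = true
[2.2.1] true → true = true
[2.2] NOT true = false
[2] false OR false = false
[root] true OR false = true
Overall: true → enrolled

Enrolled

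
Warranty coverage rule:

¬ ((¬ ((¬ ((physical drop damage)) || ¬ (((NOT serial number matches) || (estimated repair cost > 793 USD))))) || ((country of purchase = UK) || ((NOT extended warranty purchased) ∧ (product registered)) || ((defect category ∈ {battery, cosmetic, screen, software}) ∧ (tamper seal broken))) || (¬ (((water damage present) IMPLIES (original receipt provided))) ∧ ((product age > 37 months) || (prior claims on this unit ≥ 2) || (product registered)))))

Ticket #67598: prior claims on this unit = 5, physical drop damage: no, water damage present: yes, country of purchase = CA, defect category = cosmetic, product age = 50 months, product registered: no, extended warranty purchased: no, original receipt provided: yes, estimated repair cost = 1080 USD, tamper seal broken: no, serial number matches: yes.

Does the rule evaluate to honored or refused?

Atomic conditions:
  physical drop damage: no → false
  NOT serial number matches: yes → false
  estimated repair cost > 793 USD: 1080 > 793 is true
  country of purchase = UK: CA == UK is false
  NOT extended warranty purchased: no → true
  product registered: no → false
  defect category ∈ {battery, cosmetic, screen, software}: cosmetic is in the set → true
  tamper seal broken: no → false
  water damage present: yes → true
  original receipt provided: yes → true
  product age > 37 months: 50 > 37 is true
  prior claims on this unit ≥ 2: 5 ≥ 2 is true
Combine:
[1.1.1.1] NOT false = true
[1.1.1.2.1] false OR true = true
[1.1.1.2] NOT true = false
[1.1.1] true OR false = true
[1.1] NOT true = false
[1.2.2] true AND false = false
[1.2.3] true AND false = false
[1.2] false OR false OR false = false
[1.3.1.1] true → true = true
[1.3.1] NOT true = false
[1.3.2] true OR true OR false = true
[1.3] false AND true = false
[1] false OR false OR false = false
[root] NOT false = true
Overall: true → honored

Honored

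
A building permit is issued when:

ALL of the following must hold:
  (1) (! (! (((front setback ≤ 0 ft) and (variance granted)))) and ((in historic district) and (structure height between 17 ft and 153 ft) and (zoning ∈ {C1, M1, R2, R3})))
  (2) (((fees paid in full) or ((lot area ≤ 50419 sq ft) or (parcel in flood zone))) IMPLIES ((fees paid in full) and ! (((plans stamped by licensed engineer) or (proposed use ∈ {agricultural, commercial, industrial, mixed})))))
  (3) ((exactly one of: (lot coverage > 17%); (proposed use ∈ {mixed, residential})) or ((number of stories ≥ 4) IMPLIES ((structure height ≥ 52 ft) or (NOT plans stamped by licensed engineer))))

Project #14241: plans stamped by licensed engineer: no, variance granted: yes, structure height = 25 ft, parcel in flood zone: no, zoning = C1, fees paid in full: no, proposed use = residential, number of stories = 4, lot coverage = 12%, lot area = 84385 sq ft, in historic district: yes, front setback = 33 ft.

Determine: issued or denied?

Denied

Atomic conditions:
  front setback ≤ 0 ft: 33 ≤ 0 is false
  variance granted: yes → true
  in historic district: yes → true
  structure height between 17 ft and 153 ft: 25 in [17, 153] is true
  zoning ∈ {C1, M1, R2, R3}: C1 is in the set → true
  fees paid in full: no → false
  lot area ≤ 50419 sq ft: 84385 ≤ 50419 is false
  parcel in flood zone: no → false
  plans stamped by licensed engineer: no → false
  proposed use ∈ {agricultural, commercial, industrial, mixed}: residential is not in the set → false
  lot coverage > 17%: 12 > 17 is false
  proposed use ∈ {mixed, residential}: residential is in the set → true
  number of stories ≥ 4: 4 ≥ 4 is true
  structure height ≥ 52 ft: 25 ≥ 52 is false
  NOT plans stamped by licensed engineer: no → true
Combine:
[1.1.1.1] false AND true = false
[1.1.1] NOT false = true
[1.1] NOT true = false
[1.2] true AND true AND true = true
[1] false AND true = false
[2.1.2] false OR false = false
[2.1] false OR false = false
[2.2.2.1] false OR false = false
[2.2.2] NOT false = true
[2.2] false AND true = false
[2] false → false (antecedent false ⇒ implication holds) = true
[3.1] exactly-one(false, true) = true
[3.2.2] false OR true = true
[3.2] true → true = true
[3] true OR true = true
[root] false AND true AND true = false
Overall: false → denied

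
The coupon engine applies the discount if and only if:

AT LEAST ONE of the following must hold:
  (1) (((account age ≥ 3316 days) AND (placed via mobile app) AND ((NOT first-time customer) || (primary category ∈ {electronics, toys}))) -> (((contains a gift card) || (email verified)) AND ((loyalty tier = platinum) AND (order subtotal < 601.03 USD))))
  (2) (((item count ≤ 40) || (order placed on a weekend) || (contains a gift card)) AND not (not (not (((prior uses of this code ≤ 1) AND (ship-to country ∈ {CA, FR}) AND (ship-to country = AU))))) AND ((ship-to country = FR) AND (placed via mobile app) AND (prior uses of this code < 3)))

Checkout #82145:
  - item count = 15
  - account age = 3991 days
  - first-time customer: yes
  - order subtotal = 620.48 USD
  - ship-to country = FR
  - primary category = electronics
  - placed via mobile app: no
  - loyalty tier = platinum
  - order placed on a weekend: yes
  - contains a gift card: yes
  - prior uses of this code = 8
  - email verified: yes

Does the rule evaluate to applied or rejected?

Applied

Atomic conditions:
  account age ≥ 3316 days: 3991 ≥ 3316 is true
  placed via mobile app: no → false
  NOT first-time customer: yes → false
  primary category ∈ {electronics, toys}: electronics is in the set → true
  contains a gift card: yes → true
  email verified: yes → true
  loyalty tier = platinum: platinum == platinum is true
  order subtotal < 601.03 USD: 620.48 < 601.03 is false
  item count ≤ 40: 15 ≤ 40 is true
  order placed on a weekend: yes → true
  prior uses of this code ≤ 1: 8 ≤ 1 is false
  ship-to country ∈ {CA, FR}: FR is in the set → true
  ship-to country = AU: FR == AU is false
  ship-to country = FR: FR == FR is true
  prior uses of this code < 3: 8 < 3 is false
Combine:
[1.1.3] false OR true = true
[1.1] true AND false AND true = false
[1.2.1] true OR true = true
[1.2.2] true AND false = false
[1.2] true AND false = false
[1] false → false (antecedent false ⇒ implication holds) = true
[2.1] true OR true OR true = true
[2.2.1.1.1] false AND true AND false = false
[2.2.1.1] NOT false = true
[2.2.1] NOT true = false
[2.2] NOT false = true
[2.3] true AND false AND false = false
[2] true AND true AND false = false
[root] true OR false = true
Overall: true → applied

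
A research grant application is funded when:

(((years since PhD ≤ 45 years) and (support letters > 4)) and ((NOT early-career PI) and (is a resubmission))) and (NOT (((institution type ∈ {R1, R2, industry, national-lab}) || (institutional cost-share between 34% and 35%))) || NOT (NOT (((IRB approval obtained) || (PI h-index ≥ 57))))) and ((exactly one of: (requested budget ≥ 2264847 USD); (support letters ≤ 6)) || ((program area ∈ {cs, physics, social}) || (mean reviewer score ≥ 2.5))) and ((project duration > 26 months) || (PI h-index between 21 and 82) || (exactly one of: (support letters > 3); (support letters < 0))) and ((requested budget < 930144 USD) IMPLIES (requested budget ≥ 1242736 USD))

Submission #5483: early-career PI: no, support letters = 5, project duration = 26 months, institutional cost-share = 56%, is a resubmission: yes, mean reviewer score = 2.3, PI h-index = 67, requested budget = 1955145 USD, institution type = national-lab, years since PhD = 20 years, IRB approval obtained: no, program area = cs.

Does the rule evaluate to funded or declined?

Atomic conditions:
  years since PhD ≤ 45 years: 20 ≤ 45 is true
  support letters > 4: 5 > 4 is true
  NOT early-career PI: no → true
  is a resubmission: yes → true
  institution type ∈ {R1, R2, industry, national-lab}: national-lab is in the set → true
  institutional cost-share between 34% and 35%: 56 in [34, 35] is false
  IRB approval obtained: no → false
  PI h-index ≥ 57: 67 ≥ 57 is true
  requested budget ≥ 2264847 USD: 1955145 ≥ 2264847 is false
  support letters ≤ 6: 5 ≤ 6 is true
  program area ∈ {cs, physics, social}: cs is in the set → true
  mean reviewer score ≥ 2.5: 2.3 ≥ 2.5 is false
  project duration > 26 months: 26 > 26 is false
  PI h-index between 21 and 82: 67 in [21, 82] is true
  support letters > 3: 5 > 3 is true
  support letters < 0: 5 < 0 is false
  requested budget < 930144 USD: 1955145 < 930144 is false
  requested budget ≥ 1242736 USD: 1955145 ≥ 1242736 is true
Combine:
[1.1] true AND true = true
[1.2] true AND true = true
[1] true AND true = true
[2.1.1] true OR false = true
[2.1] NOT true = false
[2.2.1.1] false OR true = true
[2.2.1] NOT true = false
[2.2] NOT false = true
[2] false OR true = true
[3.1] exactly-one(false, true) = true
[3.2] true OR false = true
[3] true OR true = true
[4.3] exactly-one(true, false) = true
[4] false OR true OR true = true
[5] false → true (antecedent false ⇒ implication holds) = true
[root] true AND true AND true AND true AND true = true
Overall: true → funded

Funded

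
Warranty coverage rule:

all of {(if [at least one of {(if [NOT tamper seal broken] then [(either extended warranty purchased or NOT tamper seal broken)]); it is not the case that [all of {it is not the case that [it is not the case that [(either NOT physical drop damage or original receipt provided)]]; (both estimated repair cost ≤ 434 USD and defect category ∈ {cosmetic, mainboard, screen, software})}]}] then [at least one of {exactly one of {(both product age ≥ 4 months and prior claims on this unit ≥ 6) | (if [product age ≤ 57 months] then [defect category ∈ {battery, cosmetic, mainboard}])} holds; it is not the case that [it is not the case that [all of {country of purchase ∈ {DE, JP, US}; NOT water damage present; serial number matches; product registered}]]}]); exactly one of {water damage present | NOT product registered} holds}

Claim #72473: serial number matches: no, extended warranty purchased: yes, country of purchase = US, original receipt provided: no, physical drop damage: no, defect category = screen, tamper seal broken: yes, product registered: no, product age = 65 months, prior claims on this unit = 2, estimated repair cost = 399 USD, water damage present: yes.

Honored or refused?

Refused

Atomic conditions:
  NOT tamper seal broken: yes → false
  extended warranty purchased: yes → true
  NOT physical drop damage: no → true
  original receipt provided: no → false
  estimated repair cost ≤ 434 USD: 399 ≤ 434 is true
  defect category ∈ {cosmetic, mainboard, screen, software}: screen is in the set → true
  product age ≥ 4 months: 65 ≥ 4 is true
  prior claims on this unit ≥ 6: 2 ≥ 6 is false
  product age ≤ 57 months: 65 ≤ 57 is false
  defect category ∈ {battery, cosmetic, mainboard}: screen is not in the set → false
  country of purchase ∈ {DE, JP, US}: US is in the set → true
  NOT water damage present: yes → false
  serial number matches: no → false
  product registered: no → false
  water damage present: yes → true
  NOT product registered: no → true
Combine:
[1.1.1.2] true OR false = true
[1.1.1] false → true (antecedent false ⇒ implication holds) = true
[1.1.2.1.1.1.1] true OR false = true
[1.1.2.1.1.1] NOT true = false
[1.1.2.1.1] NOT false = true
[1.1.2.1.2] true AND true = true
[1.1.2.1] true AND true = true
[1.1.2] NOT true = false
[1.1] true OR false = true
[1.2.1.1] true AND false = false
[1.2.1.2] false → false (antecedent false ⇒ implication holds) = true
[1.2.1] exactly-one(false, true) = true
[1.2.2.1.1] true AND false AND false AND false = false
[1.2.2.1] NOT false = true
[1.2.2] NOT true = false
[1.2] true OR false = true
[1] true → true = true
[2] exactly-one(true, true) = false
[root] true AND false = false
Overall: false → refused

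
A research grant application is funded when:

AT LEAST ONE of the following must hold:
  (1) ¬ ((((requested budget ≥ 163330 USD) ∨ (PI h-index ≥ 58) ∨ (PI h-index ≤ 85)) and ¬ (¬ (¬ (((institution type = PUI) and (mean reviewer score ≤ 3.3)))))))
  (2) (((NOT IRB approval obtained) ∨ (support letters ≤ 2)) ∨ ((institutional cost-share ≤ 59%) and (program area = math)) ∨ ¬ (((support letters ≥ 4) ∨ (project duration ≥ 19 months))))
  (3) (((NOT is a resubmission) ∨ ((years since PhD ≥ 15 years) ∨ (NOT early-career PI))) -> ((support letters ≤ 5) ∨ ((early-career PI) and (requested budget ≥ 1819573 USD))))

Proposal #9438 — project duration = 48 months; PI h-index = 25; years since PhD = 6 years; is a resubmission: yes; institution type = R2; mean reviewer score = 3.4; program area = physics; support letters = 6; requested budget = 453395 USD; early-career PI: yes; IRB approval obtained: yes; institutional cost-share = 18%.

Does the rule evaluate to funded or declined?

Funded

Atomic conditions:
  requested budget ≥ 163330 USD: 453395 ≥ 163330 is true
  PI h-index ≥ 58: 25 ≥ 58 is false
  PI h-index ≤ 85: 25 ≤ 85 is true
  institution type = PUI: R2 == PUI is false
  mean reviewer score ≤ 3.3: 3.4 ≤ 3.3 is false
  NOT IRB approval obtained: yes → false
  support letters ≤ 2: 6 ≤ 2 is false
  institutional cost-share ≤ 59%: 18 ≤ 59 is true
  program area = math: physics == math is false
  support letters ≥ 4: 6 ≥ 4 is true
  project duration ≥ 19 months: 48 ≥ 19 is true
  NOT is a resubmission: yes → false
  years since PhD ≥ 15 years: 6 ≥ 15 is false
  NOT early-career PI: yes → false
  support letters ≤ 5: 6 ≤ 5 is false
  early-career PI: yes → true
  requested budget ≥ 1819573 USD: 453395 ≥ 1819573 is false
Combine:
[1.1.1] true OR false OR true = true
[1.1.2.1.1.1] false AND false = false
[1.1.2.1.1] NOT false = true
[1.1.2.1] NOT true = false
[1.1.2] NOT false = true
[1.1] true AND true = true
[1] NOT true = false
[2.1] false OR false = false
[2.2] true AND false = false
[2.3.1] true OR true = true
[2.3] NOT true = false
[2] false OR false OR false = false
[3.1.2] false OR false = false
[3.1] false OR false = false
[3.2.2] true AND false = false
[3.2] false OR false = false
[3] false → false (antecedent false ⇒ implication holds) = true
[root] false OR false OR true = true
Overall: true → funded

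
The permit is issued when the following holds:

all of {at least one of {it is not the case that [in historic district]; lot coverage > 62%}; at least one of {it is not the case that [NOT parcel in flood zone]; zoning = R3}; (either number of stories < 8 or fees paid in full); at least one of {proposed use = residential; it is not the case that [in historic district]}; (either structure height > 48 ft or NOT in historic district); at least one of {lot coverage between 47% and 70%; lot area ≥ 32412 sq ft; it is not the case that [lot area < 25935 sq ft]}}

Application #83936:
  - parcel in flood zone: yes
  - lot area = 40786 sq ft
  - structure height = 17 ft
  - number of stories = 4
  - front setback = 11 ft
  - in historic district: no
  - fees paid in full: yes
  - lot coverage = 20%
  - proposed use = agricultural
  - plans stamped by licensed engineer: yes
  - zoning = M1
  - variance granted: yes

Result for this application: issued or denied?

Atomic conditions:
  in historic district: no → false
  lot coverage > 62%: 20 > 62 is false
  NOT parcel in flood zone: yes → false
  zoning = R3: M1 == R3 is false
  number of stories < 8: 4 < 8 is true
  fees paid in full: yes → true
  proposed use = residential: agricultural == residential is false
  structure height > 48 ft: 17 > 48 is false
  NOT in historic district: no → true
  lot coverage between 47% and 70%: 20 in [47, 70] is false
  lot area ≥ 32412 sq ft: 40786 ≥ 32412 is true
  lot area < 25935 sq ft: 40786 < 25935 is false
Combine:
[1.1] NOT false = true
[1] true OR false = true
[2.1] NOT false = true
[2] true OR false = true
[3] true OR true = true
[4.2] NOT false = true
[4] false OR true = true
[5] false OR true = true
[6.3] NOT false = true
[6] false OR true OR true = true
[root] true AND true AND true AND true AND true AND true = true
Overall: true → issued

Issued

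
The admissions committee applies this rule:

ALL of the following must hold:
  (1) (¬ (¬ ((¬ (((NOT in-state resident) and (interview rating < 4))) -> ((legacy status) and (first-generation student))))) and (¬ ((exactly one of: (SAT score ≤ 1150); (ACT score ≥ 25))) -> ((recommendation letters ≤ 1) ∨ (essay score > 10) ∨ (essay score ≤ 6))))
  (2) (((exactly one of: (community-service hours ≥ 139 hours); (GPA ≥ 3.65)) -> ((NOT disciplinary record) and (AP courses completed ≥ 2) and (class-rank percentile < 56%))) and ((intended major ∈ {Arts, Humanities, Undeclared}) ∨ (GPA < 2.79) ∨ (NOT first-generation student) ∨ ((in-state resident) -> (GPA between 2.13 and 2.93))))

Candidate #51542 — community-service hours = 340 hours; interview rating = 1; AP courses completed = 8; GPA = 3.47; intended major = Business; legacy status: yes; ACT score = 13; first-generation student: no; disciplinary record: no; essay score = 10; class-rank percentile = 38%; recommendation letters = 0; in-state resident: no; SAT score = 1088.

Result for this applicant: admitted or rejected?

Admitted

Atomic conditions:
  NOT in-state resident: no → true
  interview rating < 4: 1 < 4 is true
  legacy status: yes → true
  first-generation student: no → false
  SAT score ≤ 1150: 1088 ≤ 1150 is true
  ACT score ≥ 25: 13 ≥ 25 is false
  recommendation letters ≤ 1: 0 ≤ 1 is true
  essay score > 10: 10 > 10 is false
  essay score ≤ 6: 10 ≤ 6 is false
  community-service hours ≥ 139 hours: 340 ≥ 139 is true
  GPA ≥ 3.65: 3.47 ≥ 3.65 is false
  NOT disciplinary record: no → true
  AP courses completed ≥ 2: 8 ≥ 2 is true
  class-rank percentile < 56%: 38 < 56 is true
  intended major ∈ {Arts, Humanities, Undeclared}: Business is not in the set → false
  GPA < 2.79: 3.47 < 2.79 is false
  NOT first-generation student: no → true
  in-state resident: no → false
  GPA between 2.13 and 2.93: 3.47 in [2.13, 2.93] is false
Combine:
[1.1.1.1.1.1] true AND true = true
[1.1.1.1.1] NOT true = false
[1.1.1.1.2] true AND false = false
[1.1.1.1] false → false (antecedent false ⇒ implication holds) = true
[1.1.1] NOT true = false
[1.1] NOT false = true
[1.2.1.1] exactly-one(true, false) = true
[1.2.1] NOT true = false
[1.2.2] true OR false OR false = true
[1.2] false → true (antecedent false ⇒ implication holds) = true
[1] true AND true = true
[2.1.1] exactly-one(true, false) = true
[2.1.2] true AND true AND true = true
[2.1] true → true = true
[2.2.4] false → false (antecedent false ⇒ implication holds) = true
[2.2] false OR false OR true OR true = true
[2] true AND true = true
[root] true AND true = true
Overall: true → admitted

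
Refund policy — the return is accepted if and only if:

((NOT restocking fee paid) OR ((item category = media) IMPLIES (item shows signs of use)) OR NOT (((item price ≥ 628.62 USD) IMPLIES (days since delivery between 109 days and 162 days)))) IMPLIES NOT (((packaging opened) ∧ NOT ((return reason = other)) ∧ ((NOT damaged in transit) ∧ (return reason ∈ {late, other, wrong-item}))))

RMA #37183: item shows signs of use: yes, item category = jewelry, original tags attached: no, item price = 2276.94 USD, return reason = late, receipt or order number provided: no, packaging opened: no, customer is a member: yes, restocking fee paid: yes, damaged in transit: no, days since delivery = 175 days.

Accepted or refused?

Atomic conditions:
  NOT restocking fee paid: yes → false
  item category = media: jewelry == media is false
  item shows signs of use: yes → true
  item price ≥ 628.62 USD: 2276.94 ≥ 628.62 is true
  days since delivery between 109 days and 162 days: 175 in [109, 162] is false
  packaging opened: no → false
  return reason = other: late == other is false
  NOT damaged in transit: no → true
  return reason ∈ {late, other, wrong-item}: late is in the set → true
Combine:
[1.2] false → true (antecedent false ⇒ implication holds) = true
[1.3.1] true → false = false
[1.3] NOT false = true
[1] false OR true OR true = true
[2.1.2] NOT false = true
[2.1.3] true AND true = true
[2.1] false AND true AND true = false
[2] NOT false = true
[root] true → true = true
Overall: true → accepted

Accepted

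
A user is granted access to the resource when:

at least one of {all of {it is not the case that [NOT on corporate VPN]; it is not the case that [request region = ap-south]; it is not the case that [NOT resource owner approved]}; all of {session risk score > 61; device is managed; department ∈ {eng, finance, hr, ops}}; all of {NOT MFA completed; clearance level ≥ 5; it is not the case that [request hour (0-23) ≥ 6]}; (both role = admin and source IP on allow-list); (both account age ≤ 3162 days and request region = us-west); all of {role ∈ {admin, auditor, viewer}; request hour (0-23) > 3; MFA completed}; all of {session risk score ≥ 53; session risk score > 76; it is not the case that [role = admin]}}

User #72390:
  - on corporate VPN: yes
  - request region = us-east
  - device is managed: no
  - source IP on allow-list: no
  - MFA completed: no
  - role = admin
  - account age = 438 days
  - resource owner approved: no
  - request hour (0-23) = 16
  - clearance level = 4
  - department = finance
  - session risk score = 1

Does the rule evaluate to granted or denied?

Atomic conditions:
  NOT on corporate VPN: yes → false
  request region = ap-south: us-east == ap-south is false
  NOT resource owner approved: no → true
  session risk score > 61: 1 > 61 is false
  device is managed: no → false
  department ∈ {eng, finance, hr, ops}: finance is in the set → true
  NOT MFA completed: no → true
  clearance level ≥ 5: 4 ≥ 5 is false
  request hour (0-23) ≥ 6: 16 ≥ 6 is true
  role = admin: admin == admin is true
  source IP on allow-list: no → false
  account age ≤ 3162 days: 438 ≤ 3162 is true
  request region = us-west: us-east == us-west is false
  role ∈ {admin, auditor, viewer}: admin is in the set → true
  request hour (0-23) > 3: 16 > 3 is true
  MFA completed: no → false
  session risk score ≥ 53: 1 ≥ 53 is false
  session risk score > 76: 1 > 76 is false
Combine:
[1.1] NOT false = true
[1.2] NOT false = true
[1.3] NOT true = false
[1] true AND true AND false = false
[2] false AND false AND true = false
[3.3] NOT true = false
[3] true AND false AND false = false
[4] true AND false = false
[5] true AND false = false
[6] true AND true AND false = false
[7.3] NOT true = false
[7] false AND false AND false = false
[root] false OR false OR false OR false OR false OR false OR false = false
Overall: false → denied

Denied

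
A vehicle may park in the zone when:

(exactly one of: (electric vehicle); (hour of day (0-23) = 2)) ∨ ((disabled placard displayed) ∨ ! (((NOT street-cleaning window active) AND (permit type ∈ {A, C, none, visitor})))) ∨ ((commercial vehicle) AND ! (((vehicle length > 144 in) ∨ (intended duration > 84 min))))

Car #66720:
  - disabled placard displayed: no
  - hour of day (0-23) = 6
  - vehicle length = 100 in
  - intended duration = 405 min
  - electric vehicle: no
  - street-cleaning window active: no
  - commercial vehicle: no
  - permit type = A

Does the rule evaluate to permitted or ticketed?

Ticketed

Atomic conditions:
  electric vehicle: no → false
  hour of day (0-23) = 2: 6 == 2 is false
  disabled placard displayed: no → false
  NOT street-cleaning window active: no → true
  permit type ∈ {A, C, none, visitor}: A is in the set → true
  commercial vehicle: no → false
  vehicle length > 144 in: 100 > 144 is false
  intended duration > 84 min: 405 > 84 is true
Combine:
[1] exactly-one(false, false) = false
[2.2.1] true AND true = true
[2.2] NOT true = false
[2] false OR false = false
[3.2.1] false OR true = true
[3.2] NOT true = false
[3] false AND false = false
[root] false OR false OR false = false
Overall: false → ticketed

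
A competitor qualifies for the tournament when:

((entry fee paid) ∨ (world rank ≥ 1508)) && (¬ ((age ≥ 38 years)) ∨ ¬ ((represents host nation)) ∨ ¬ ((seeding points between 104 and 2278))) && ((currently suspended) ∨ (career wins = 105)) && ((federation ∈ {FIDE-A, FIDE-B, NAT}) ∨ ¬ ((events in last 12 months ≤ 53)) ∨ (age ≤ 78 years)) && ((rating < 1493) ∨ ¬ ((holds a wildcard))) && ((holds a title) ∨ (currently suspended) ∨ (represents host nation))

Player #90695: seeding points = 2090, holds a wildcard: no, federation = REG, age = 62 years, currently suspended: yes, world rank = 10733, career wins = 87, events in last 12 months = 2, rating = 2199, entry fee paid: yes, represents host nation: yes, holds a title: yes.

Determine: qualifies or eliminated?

Eliminated

Atomic conditions:
  entry fee paid: yes → true
  world rank ≥ 1508: 10733 ≥ 1508 is true
  age ≥ 38 years: 62 ≥ 38 is true
  represents host nation: yes → true
  seeding points between 104 and 2278: 2090 in [104, 2278] is true
  currently suspended: yes → true
  career wins = 105: 87 == 105 is false
  federation ∈ {FIDE-A, FIDE-B, NAT}: REG is not in the set → false
  events in last 12 months ≤ 53: 2 ≤ 53 is true
  age ≤ 78 years: 62 ≤ 78 is true
  rating < 1493: 2199 < 1493 is false
  holds a wildcard: no → false
  holds a title: yes → true
Combine:
[1] true OR true = true
[2.1] NOT true = false
[2.2] NOT true = false
[2.3] NOT true = false
[2] false OR false OR false = false
[3] true OR false = true
[4.2] NOT true = false
[4] false OR false OR true = true
[5.2] NOT false = true
[5] false OR true = true
[6] true OR true OR true = true
[root] true AND false AND true AND true AND true AND true = false
Overall: false → eliminated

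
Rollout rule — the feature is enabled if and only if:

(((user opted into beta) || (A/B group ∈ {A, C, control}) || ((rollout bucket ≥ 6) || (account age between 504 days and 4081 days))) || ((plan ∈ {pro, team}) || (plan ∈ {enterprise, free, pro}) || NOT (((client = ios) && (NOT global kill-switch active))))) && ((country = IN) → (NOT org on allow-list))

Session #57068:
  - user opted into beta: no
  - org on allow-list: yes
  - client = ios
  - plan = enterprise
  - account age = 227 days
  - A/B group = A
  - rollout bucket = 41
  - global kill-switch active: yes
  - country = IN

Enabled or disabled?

Disabled

Atomic conditions:
  user opted into beta: no → false
  A/B group ∈ {A, C, control}: A is in the set → true
  rollout bucket ≥ 6: 41 ≥ 6 is true
  account age between 504 days and 4081 days: 227 in [504, 4081] is false
  plan ∈ {pro, team}: enterprise is not in the set → false
  plan ∈ {enterprise, free, pro}: enterprise is in the set → true
  client = ios: ios == ios is true
  NOT global kill-switch active: yes → false
  country = IN: IN == IN is true
  NOT org on allow-list: yes → false
Combine:
[1.1.3] true OR false = true
[1.1] false OR true OR true = true
[1.2.3.1] true AND false = false
[1.2.3] NOT false = true
[1.2] false OR true OR true = true
[1] true OR true = true
[2] true → false = false
[root] true AND false = false
Overall: false → disabled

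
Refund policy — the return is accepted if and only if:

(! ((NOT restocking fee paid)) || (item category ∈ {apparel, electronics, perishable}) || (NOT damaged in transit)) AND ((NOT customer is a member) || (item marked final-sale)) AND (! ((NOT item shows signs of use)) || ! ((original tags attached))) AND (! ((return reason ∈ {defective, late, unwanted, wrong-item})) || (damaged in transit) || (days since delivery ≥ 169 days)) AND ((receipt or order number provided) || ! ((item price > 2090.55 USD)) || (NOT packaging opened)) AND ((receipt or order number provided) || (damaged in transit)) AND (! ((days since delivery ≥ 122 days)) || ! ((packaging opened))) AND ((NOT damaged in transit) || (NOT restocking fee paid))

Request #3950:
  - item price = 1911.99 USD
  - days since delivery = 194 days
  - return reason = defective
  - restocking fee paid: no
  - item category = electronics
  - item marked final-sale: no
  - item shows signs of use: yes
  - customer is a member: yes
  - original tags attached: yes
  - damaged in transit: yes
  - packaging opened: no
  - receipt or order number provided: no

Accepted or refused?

Atomic conditions:
  NOT restocking fee paid: no → true
  item category ∈ {apparel, electronics, perishable}: electronics is in the set → true
  NOT damaged in transit: yes → false
  NOT customer is a member: yes → false
  item marked final-sale: no → false
  NOT item shows signs of use: yes → false
  original tags attached: yes → true
  return reason ∈ {defective, late, unwanted, wrong-item}: defective is in the set → true
  damaged in transit: yes → true
  days since delivery ≥ 169 days: 194 ≥ 169 is true
  receipt or order number provided: no → false
  item price > 2090.55 USD: 1911.99 > 2090.55 is false
  NOT packaging opened: no → true
  days since delivery ≥ 122 days: 194 ≥ 122 is true
  packaging opened: no → false
Combine:
[1.1] NOT true = false
[1] false OR true OR false = true
[2] false OR false = false
[3.1] NOT false = true
[3.2] NOT true = false
[3] true OR false = true
[4.1] NOT true = false
[4] false OR true OR true = true
[5.2] NOT false = true
[5] false OR true OR true = true
[6] false OR true = true
[7.1] NOT true = false
[7.2] NOT false = true
[7] false OR true = true
[8] false OR true = true
[root] true AND false AND true AND true AND true AND true AND true AND true = false
Overall: false → refused

Refused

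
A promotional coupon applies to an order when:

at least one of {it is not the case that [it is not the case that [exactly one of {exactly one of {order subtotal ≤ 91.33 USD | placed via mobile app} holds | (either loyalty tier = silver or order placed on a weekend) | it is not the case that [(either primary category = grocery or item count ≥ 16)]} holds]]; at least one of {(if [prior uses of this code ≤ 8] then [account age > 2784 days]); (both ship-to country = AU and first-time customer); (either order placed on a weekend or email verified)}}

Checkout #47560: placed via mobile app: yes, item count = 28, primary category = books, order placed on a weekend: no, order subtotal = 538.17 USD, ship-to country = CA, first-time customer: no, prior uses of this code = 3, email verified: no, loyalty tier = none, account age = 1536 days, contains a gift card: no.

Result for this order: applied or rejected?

Applied

Atomic conditions:
  order subtotal ≤ 91.33 USD: 538.17 ≤ 91.33 is false
  placed via mobile app: yes → true
  loyalty tier = silver: none == silver is false
  order placed on a weekend: no → false
  primary category = grocery: books == grocery is false
  item count ≥ 16: 28 ≥ 16 is true
  prior uses of this code ≤ 8: 3 ≤ 8 is true
  account age > 2784 days: 1536 > 2784 is false
  ship-to country = AU: CA == AU is false
  first-time customer: no → false
  email verified: no → false
Combine:
[1.1.1.1] exactly-one(false, true) = true
[1.1.1.2] false OR false = false
[1.1.1.3.1] false OR true = true
[1.1.1.3] NOT true = false
[1.1.1] exactly-one(true, false, false) = true
[1.1] NOT true = false
[1] NOT false = true
[2.1] true → false = false
[2.2] false AND false = false
[2.3] false OR false = false
[2] false OR false OR false = false
[root] true OR false = true
Overall: true → applied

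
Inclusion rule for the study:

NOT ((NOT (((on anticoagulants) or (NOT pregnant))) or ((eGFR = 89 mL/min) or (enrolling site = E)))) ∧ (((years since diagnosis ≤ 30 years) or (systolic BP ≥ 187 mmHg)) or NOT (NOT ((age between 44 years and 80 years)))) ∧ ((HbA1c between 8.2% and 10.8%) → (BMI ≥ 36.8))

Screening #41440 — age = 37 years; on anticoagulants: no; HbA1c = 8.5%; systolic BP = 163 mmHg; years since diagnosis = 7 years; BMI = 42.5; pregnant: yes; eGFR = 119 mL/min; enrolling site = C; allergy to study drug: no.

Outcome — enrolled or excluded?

Excluded

Atomic conditions:
  on anticoagulants: no → false
  NOT pregnant: yes → false
  eGFR = 89 mL/min: 119 == 89 is false
  enrolling site = E: C == E is false
  years since diagnosis ≤ 30 years: 7 ≤ 30 is true
  systolic BP ≥ 187 mmHg: 163 ≥ 187 is false
  age between 44 years and 80 years: 37 in [44, 80] is false
  HbA1c between 8.2% and 10.8%: 8.5 in [8.2, 10.8] is true
  BMI ≥ 36.8: 42.5 ≥ 36.8 is true
Combine:
[1.1.1.1] false OR false = false
[1.1.1] NOT false = true
[1.1.2] false OR false = false
[1.1] true OR false = true
[1] NOT true = false
[2.1] true OR false = true
[2.2.1] NOT false = true
[2.2] NOT true = false
[2] true OR false = true
[3] true → true = true
[root] false AND true AND true = false
Overall: false → excluded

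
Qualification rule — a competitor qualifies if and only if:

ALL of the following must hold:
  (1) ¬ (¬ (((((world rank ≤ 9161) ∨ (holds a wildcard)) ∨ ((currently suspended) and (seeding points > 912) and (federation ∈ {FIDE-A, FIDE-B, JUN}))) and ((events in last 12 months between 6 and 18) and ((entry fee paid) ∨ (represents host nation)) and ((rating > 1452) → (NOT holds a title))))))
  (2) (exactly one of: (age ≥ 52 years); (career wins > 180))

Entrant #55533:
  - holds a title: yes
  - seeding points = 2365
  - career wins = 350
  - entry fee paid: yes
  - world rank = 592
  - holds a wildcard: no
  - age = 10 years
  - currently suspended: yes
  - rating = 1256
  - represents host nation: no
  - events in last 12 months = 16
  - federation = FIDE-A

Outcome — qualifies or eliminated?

Qualifies

Atomic conditions:
  world rank ≤ 9161: 592 ≤ 9161 is true
  holds a wildcard: no → false
  currently suspended: yes → true
  seeding points > 912: 2365 > 912 is true
  federation ∈ {FIDE-A, FIDE-B, JUN}: FIDE-A is in the set → true
  events in last 12 months between 6 and 18: 16 in [6, 18] is true
  entry fee paid: yes → true
  represents host nation: no → false
  rating > 1452: 1256 > 1452 is false
  NOT holds a title: yes → false
  age ≥ 52 years: 10 ≥ 52 is false
  career wins > 180: 350 > 180 is true
Combine:
[1.1.1.1.1] true OR false = true
[1.1.1.1.2] true AND true AND true = true
[1.1.1.1] true OR true = true
[1.1.1.2.2] true OR false = true
[1.1.1.2.3] false → false (antecedent false ⇒ implication holds) = true
[1.1.1.2] true AND true AND true = true
[1.1.1] true AND true = true
[1.1] NOT true = false
[1] NOT false = true
[2] exactly-one(false, true) = true
[root] true AND true = true
Overall: true → qualifies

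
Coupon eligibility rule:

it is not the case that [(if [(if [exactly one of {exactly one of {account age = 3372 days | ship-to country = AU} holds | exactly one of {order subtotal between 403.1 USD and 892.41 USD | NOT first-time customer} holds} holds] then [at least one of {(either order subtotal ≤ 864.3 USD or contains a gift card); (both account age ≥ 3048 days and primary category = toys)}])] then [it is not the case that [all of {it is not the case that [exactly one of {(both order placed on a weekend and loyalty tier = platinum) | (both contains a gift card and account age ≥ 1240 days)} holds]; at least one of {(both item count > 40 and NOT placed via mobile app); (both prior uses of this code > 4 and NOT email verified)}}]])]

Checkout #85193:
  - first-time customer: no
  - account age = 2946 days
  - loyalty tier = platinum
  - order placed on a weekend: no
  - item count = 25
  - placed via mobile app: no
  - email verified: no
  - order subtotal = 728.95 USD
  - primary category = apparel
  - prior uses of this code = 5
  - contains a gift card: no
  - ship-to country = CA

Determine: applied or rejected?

Atomic conditions:
  account age = 3372 days: 2946 == 3372 is false
  ship-to country = AU: CA == AU is false
  order subtotal between 403.1 USD and 892.41 USD: 728.95 in [403.1, 892.41] is true
  NOT first-time customer: no → true
  order subtotal ≤ 864.3 USD: 728.95 ≤ 864.3 is true
  contains a gift card: no → false
  account age ≥ 3048 days: 2946 ≥ 3048 is false
  primary category = toys: apparel == toys is false
  order placed on a weekend: no → false
  loyalty tier = platinum: platinum == platinum is true
  account age ≥ 1240 days: 2946 ≥ 1240 is true
  item count > 40: 25 > 40 is false
  NOT placed via mobile app: no → true
  prior uses of this code > 4: 5 > 4 is true
  NOT email verified: no → true
Combine:
[1.1.1.1] exactly-one(false, false) = false
[1.1.1.2] exactly-one(true, true) = false
[1.1.1] exactly-one(false, false) = false
[1.1.2.1] true OR false = true
[1.1.2.2] false AND false = false
[1.1.2] true OR false = true
[1.1] false → true (antecedent false ⇒ implication holds) = true
[1.2.1.1.1.1] false AND true = false
[1.2.1.1.1.2] false AND true = false
[1.2.1.1.1] exactly-one(false, false) = false
[1.2.1.1] NOT false = true
[1.2.1.2.1] false AND true = false
[1.2.1.2.2] true AND true = true
[1.2.1.2] false OR true = true
[1.2.1] true AND true = true
[1.2] NOT true = false
[1] true → false = false
[root] NOT false = true
Overall: true → applied

Applied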